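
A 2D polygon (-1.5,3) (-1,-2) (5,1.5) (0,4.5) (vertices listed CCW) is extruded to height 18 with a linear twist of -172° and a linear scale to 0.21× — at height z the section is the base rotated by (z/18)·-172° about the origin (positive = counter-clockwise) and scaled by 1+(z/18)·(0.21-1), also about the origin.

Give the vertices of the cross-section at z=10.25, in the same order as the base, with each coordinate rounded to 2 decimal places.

t = z/height = 10.25/18 = 0.569444
s = 1 + (scale-1)·z/height = 1 + (0.21-1)·10.25/18 = 0.550139
θ = twist·z/height = -172°·10.25/18 = -97.9444° = -1.709453 rad
cos θ = -0.138213, sin θ = -0.990403 (intermediates below are computed at full precision and shown rounded to 5 d.p.)
v1: (-1.5,3) → rotate → (3.17853,1.07097) → ×s → (1.74863,0.58918) → (1.75,0.59)
v2: (-1,-2) → rotate → (-1.84259,1.26683) → ×s → (-1.01368,0.69693) → (-1.01,0.70)
v3: (5,1.5) → rotate → (0.79454,-5.15933) → ×s → (0.43711,-2.83835) → (0.44,-2.84)
v4: (0,4.5) → rotate → (4.45681,-0.62196) → ×s → (2.45187,-0.34216) → (2.45,-0.34)

Cross-section at z=10.25: (1.75,0.59) (-1.01,0.70) (0.44,-2.84) (2.45,-0.34)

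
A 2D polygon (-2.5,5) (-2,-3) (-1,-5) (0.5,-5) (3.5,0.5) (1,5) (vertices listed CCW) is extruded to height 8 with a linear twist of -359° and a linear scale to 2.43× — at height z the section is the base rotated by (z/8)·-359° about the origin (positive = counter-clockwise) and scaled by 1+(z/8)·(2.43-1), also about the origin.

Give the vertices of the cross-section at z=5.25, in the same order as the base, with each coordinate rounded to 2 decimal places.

Cross-section at z=5.25: (-5.26,-9.47) (6.99,0.09) (9.09,3.88) (7.45,6.28) (-4.63,5.05) (-9.09,-3.88)

t = z/height = 5.25/8 = 0.65625
s = 1 + (scale-1)·z/height = 1 + (2.43-1)·5.25/8 = 1.938438
θ = twist·z/height = -359°·5.25/8 = -235.5938° = -4.111887 rad
cos θ = -0.565057, sin θ = 0.825052 (intermediates below are computed at full precision and shown rounded to 5 d.p.)
v1: (-2.5,5) → rotate → (-2.71262,-4.88791) → ×s → (-5.25824,-9.47492) → (-5.26,-9.47)
v2: (-2,-3) → rotate → (3.60527,0.04507) → ×s → (6.98859,0.08736) → (6.99,0.09)
v3: (-1,-5) → rotate → (4.69032,2.00023) → ×s → (9.09189,3.87733) → (9.09,3.88)
v4: (0.5,-5) → rotate → (3.84273,3.23781) → ×s → (7.44889,6.27629) → (7.45,6.28)
v5: (3.5,0.5) → rotate → (-2.39023,2.60515) → ×s → (-4.63330,5.04993) → (-4.63,5.05)
v6: (1,5) → rotate → (-4.69032,-2.00023) → ×s → (-9.09189,-3.87733) → (-9.09,-3.88)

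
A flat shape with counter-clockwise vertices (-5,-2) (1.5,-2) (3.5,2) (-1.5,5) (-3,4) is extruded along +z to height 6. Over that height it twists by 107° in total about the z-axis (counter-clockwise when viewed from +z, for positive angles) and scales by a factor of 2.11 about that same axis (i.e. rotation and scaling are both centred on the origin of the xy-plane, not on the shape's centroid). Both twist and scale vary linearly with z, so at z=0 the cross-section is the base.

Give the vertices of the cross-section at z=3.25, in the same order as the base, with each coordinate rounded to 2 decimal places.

Cross-section at z=3.25: (-1.53,-8.49) (3.99,0.34) (0.26,6.45) (-8.06,2.21) (-7.98,-0.67)

t = z/height = 3.25/6 = 0.541667
s = 1 + (scale-1)·z/height = 1 + (2.11-1)·3.25/6 = 1.601250
θ = twist·z/height = 107°·3.25/6 = 57.9583° = 1.011564 rad
cos θ = 0.530536, sin θ = 0.847663 (intermediates below are computed at full precision and shown rounded to 5 d.p.)
v1: (-5,-2) → rotate → (-0.95735,-5.29938) → ×s → (-1.53296,-8.48564) → (-1.53,-8.49)
v2: (1.5,-2) → rotate → (2.49113,0.21042) → ×s → (3.98892,0.33694) → (3.99,0.34)
v3: (3.5,2) → rotate → (0.16155,4.02789) → ×s → (0.25868,6.44966) → (0.26,6.45)
v4: (-1.5,5) → rotate → (-5.03412,1.38119) → ×s → (-8.06088,2.21162) → (-8.06,2.21)
v5: (-3,4) → rotate → (-4.98226,-0.42084) → ×s → (-7.97784,-0.67388) → (-7.98,-0.67)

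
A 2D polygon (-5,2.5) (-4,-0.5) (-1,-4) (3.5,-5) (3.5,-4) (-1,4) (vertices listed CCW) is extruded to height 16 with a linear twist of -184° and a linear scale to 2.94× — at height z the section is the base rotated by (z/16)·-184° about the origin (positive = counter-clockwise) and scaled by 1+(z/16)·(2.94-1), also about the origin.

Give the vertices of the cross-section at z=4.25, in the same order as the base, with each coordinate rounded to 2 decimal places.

t = z/height = 4.25/16 = 0.265625
s = 1 + (scale-1)·z/height = 1 + (2.94-1)·4.25/16 = 1.515313
θ = twist·z/height = -184°·4.25/16 = -48.8750° = -0.853030 rad
cos θ = 0.657704, sin θ = -0.753276 (intermediates below are computed at full precision and shown rounded to 5 d.p.)
v1: (-5,2.5) → rotate → (-1.40533,5.41064) → ×s → (-2.12951,8.19881) → (-2.13,8.20)
v2: (-4,-0.5) → rotate → (-3.00745,2.68425) → ×s → (-4.55723,4.06748) → (-4.56,4.07)
v3: (-1,-4) → rotate → (-3.67081,-1.87754) → ×s → (-5.56242,-2.84506) → (-5.56,-2.85)
v4: (3.5,-5) → rotate → (-1.46442,-5.92499) → ×s → (-2.21905,-8.97821) → (-2.22,-8.98)
v5: (3.5,-4) → rotate → (-0.71114,-5.26728) → ×s → (-1.07760,-7.98158) → (-1.08,-7.98)
v6: (-1,4) → rotate → (2.35540,3.38409) → ×s → (3.56917,5.12796) → (3.57,5.13)

Cross-section at z=4.25: (-2.13,8.20) (-4.56,4.07) (-5.56,-2.85) (-2.22,-8.98) (-1.08,-7.98) (3.57,5.13)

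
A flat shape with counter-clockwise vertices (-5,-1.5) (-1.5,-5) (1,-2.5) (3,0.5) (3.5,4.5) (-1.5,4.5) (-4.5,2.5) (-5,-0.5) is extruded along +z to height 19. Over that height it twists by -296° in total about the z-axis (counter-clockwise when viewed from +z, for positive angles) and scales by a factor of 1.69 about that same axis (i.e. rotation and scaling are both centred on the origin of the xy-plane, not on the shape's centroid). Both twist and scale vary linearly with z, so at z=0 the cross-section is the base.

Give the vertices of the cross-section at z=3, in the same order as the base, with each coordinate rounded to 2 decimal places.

Cross-section at z=3: (-5.01,2.90) (-5.18,-2.59) (-1.26,-2.71) (2.68,-2.04) (6.29,0.59) (2.49,4.63) (-1.40,5.53) (-4.20,3.66)

t = z/height = 3/19 = 0.157895
s = 1 + (scale-1)·z/height = 1 + (1.69-1)·3/19 = 1.108947
θ = twist·z/height = -296°·3/19 = -46.7368° = -0.815712 rad
cos θ = 0.685350, sin θ = -0.728214 (intermediates below are computed at full precision and shown rounded to 5 d.p.)
v1: (-5,-1.5) → rotate → (-4.51907,2.61304) → ×s → (-5.01141,2.89773) → (-5.01,2.90)
v2: (-1.5,-5) → rotate → (-4.66909,-2.33443) → ×s → (-5.17778,-2.58876) → (-5.18,-2.59)
v3: (1,-2.5) → rotate → (-1.13518,-2.44159) → ×s → (-1.25886,-2.70759) → (-1.26,-2.71)
v4: (3,0.5) → rotate → (2.42016,-1.84197) → ×s → (2.68383,-2.04264) → (2.68,-2.04)
v5: (3.5,4.5) → rotate → (5.67569,0.53533) → ×s → (6.29404,0.59365) → (6.29,0.59)
v6: (-1.5,4.5) → rotate → (2.24894,4.17640) → ×s → (2.49395,4.63140) → (2.49,4.63)
v7: (-4.5,2.5) → rotate → (-1.26354,4.99034) → ×s → (-1.40120,5.53402) → (-1.40,5.53)
v8: (-5,-0.5) → rotate → (-3.79086,3.29839) → ×s → (-4.20386,3.65774) → (-4.20,3.66)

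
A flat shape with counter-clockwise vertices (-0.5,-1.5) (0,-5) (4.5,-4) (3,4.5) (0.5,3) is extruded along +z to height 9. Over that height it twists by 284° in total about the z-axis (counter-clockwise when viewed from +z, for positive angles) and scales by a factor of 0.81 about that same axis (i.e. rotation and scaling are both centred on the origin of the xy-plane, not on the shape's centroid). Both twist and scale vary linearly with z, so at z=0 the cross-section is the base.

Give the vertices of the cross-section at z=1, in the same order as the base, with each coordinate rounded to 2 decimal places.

t = z/height = 1/9 = 0.111111
s = 1 + (scale-1)·z/height = 1 + (0.81-1)·1/9 = 0.978889
θ = twist·z/height = 284°·1/9 = 31.5556° = 0.550748 rad
cos θ = 0.852133, sin θ = 0.523325 (intermediates below are computed at full precision and shown rounded to 5 d.p.)
v1: (-0.5,-1.5) → rotate → (0.35892,-1.53986) → ×s → (0.35134,-1.50735) → (0.35,-1.51)
v2: (0,-5) → rotate → (2.61663,-4.26067) → ×s → (2.56139,-4.17072) → (2.56,-4.17)
v3: (4.5,-4) → rotate → (5.92790,-1.05357) → ×s → (5.80275,-1.03133) → (5.80,-1.03)
v4: (3,4.5) → rotate → (0.20144,5.40457) → ×s → (0.19718,5.29048) → (0.20,5.29)
v5: (0.5,3) → rotate → (-1.14391,2.81806) → ×s → (-1.11976,2.75857) → (-1.12,2.76)

Cross-section at z=1: (0.35,-1.51) (2.56,-4.17) (5.80,-1.03) (0.20,5.29) (-1.12,2.76)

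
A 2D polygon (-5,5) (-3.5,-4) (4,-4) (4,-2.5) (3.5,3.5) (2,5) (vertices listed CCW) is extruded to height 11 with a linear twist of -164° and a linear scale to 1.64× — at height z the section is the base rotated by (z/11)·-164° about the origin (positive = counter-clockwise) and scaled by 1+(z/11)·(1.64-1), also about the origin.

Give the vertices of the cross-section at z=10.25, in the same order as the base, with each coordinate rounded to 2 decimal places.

t = z/height = 10.25/11 = 0.931818
s = 1 + (scale-1)·z/height = 1 + (1.64-1)·10.25/11 = 1.596364
θ = twist·z/height = -164°·10.25/11 = -152.8182° = -2.667180 rad
cos θ = -0.889561, sin θ = -0.456816 (intermediates below are computed at full precision and shown rounded to 5 d.p.)
v1: (-5,5) → rotate → (6.73189,-2.16373) → ×s → (10.74654,-3.45410) → (10.75,-3.45)
v2: (-3.5,-4) → rotate → (1.28620,5.15710) → ×s → (2.05325,8.23261) → (2.05,8.23)
v3: (4,-4) → rotate → (-5.38551,1.73098) → ×s → (-8.59723,2.76328) → (-8.60,2.76)
v4: (4,-2.5) → rotate → (-4.70028,0.39664) → ×s → (-7.50336,0.63318) → (-7.50,0.63)
v5: (3.5,3.5) → rotate → (-1.51461,-4.71232) → ×s → (-2.41787,-7.52258) → (-2.42,-7.52)
v6: (2,5) → rotate → (0.50496,-5.36144) → ×s → (0.80609,-8.55881) → (0.81,-8.56)

Cross-section at z=10.25: (10.75,-3.45) (2.05,8.23) (-8.60,2.76) (-7.50,0.63) (-2.42,-7.52) (0.81,-8.56)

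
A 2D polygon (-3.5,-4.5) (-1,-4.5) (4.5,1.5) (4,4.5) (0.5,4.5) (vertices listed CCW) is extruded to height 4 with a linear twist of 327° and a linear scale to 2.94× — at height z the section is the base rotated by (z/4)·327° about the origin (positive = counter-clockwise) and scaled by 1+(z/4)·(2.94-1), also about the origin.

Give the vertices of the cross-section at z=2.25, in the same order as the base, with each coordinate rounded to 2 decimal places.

t = z/height = 2.25/4 = 0.5625
s = 1 + (scale-1)·z/height = 1 + (2.94-1)·2.25/4 = 2.091250
θ = twist·z/height = 327°·2.25/4 = 183.9375° = 3.210315 rad
cos θ = -0.997640, sin θ = -0.068668 (intermediates below are computed at full precision and shown rounded to 5 d.p.)
v1: (-3.5,-4.5) → rotate → (3.18273,4.72972) → ×s → (6.65589,9.89102) → (6.66,9.89)
v2: (-1,-4.5) → rotate → (0.68863,4.55805) → ×s → (1.44010,9.53201) → (1.44,9.53)
v3: (4.5,1.5) → rotate → (-4.38638,-1.80547) → ×s → (-9.17301,-3.77568) → (-9.17,-3.78)
v4: (4,4.5) → rotate → (-3.68155,-4.76405) → ×s → (-7.69904,-9.96282) → (-7.70,-9.96)
v5: (0.5,4.5) → rotate → (-0.18981,-4.52371) → ×s → (-0.39695,-9.46021) → (-0.40,-9.46)

Cross-section at z=2.25: (6.66,9.89) (1.44,9.53) (-9.17,-3.78) (-7.70,-9.96) (-0.40,-9.46)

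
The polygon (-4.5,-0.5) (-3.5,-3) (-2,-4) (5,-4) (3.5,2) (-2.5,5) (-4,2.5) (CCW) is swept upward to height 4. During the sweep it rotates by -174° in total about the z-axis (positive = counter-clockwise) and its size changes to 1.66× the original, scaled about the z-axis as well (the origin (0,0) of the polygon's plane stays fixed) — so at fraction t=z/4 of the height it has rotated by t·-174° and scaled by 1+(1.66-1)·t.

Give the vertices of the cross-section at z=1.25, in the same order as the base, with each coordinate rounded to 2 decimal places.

Cross-section at z=1.25: (-3.65,4.06) (-5.40,1.32) (-5.33,-0.85) (-0.41,-7.71) (4.42,-2.03) (3.15,5.96) (-0.36,5.68)

t = z/height = 1.25/4 = 0.3125
s = 1 + (scale-1)·z/height = 1 + (1.66-1)·1.25/4 = 1.206250
θ = twist·z/height = -174°·1.25/4 = -54.3750° = -0.949023 rad
cos θ = 0.582478, sin θ = -0.812847 (intermediates below are computed at full precision and shown rounded to 5 d.p.)
v1: (-4.5,-0.5) → rotate → (-3.02757,3.36657) → ×s → (-3.65201,4.06093) → (-3.65,4.06)
v2: (-3.5,-3) → rotate → (-4.47721,1.09753) → ×s → (-5.40064,1.32390) → (-5.40,1.32)
v3: (-2,-4) → rotate → (-4.41634,-0.70422) → ×s → (-5.32721,-0.84946) → (-5.33,-0.85)
v4: (5,-4) → rotate → (-0.33900,-6.39414) → ×s → (-0.40892,-7.71294) → (-0.41,-7.71)
v5: (3.5,2) → rotate → (3.66437,-1.68001) → ×s → (4.42014,-2.02651) → (4.42,-2.03)
v6: (-2.5,5) → rotate → (2.60804,4.94451) → ×s → (3.14595,5.96431) → (3.15,5.96)
v7: (-4,2.5) → rotate → (-0.29779,4.70758) → ×s → (-0.35921,5.67852) → (-0.36,5.68)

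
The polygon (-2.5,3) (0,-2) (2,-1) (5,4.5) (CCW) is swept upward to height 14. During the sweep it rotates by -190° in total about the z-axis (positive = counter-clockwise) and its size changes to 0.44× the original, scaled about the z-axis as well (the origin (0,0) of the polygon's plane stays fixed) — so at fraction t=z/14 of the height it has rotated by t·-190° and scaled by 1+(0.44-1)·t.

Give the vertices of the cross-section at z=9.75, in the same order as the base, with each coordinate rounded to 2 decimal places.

Cross-section at z=9.75: (2.38,-0.10) (-0.90,0.82) (-1.27,-0.49) (-0.02,-4.10)

t = z/height = 9.75/14 = 0.696429
s = 1 + (scale-1)·z/height = 1 + (0.44-1)·9.75/14 = 0.610000
θ = twist·z/height = -190°·9.75/14 = -132.3214° = -2.309445 rad
cos θ = -0.673289, sin θ = -0.739379 (intermediates below are computed at full precision and shown rounded to 5 d.p.)
v1: (-2.5,3) → rotate → (3.90136,-0.17142) → ×s → (2.37983,-0.10457) → (2.38,-0.10)
v2: (0,-2) → rotate → (-1.47876,1.34658) → ×s → (-0.90204,0.82141) → (-0.90,0.82)
v3: (2,-1) → rotate → (-2.08596,-0.80547) → ×s → (-1.27243,-0.49134) → (-1.27,-0.49)
v4: (5,4.5) → rotate → (-0.03924,-6.72670) → ×s → (-0.02394,-4.10329) → (-0.02,-4.10)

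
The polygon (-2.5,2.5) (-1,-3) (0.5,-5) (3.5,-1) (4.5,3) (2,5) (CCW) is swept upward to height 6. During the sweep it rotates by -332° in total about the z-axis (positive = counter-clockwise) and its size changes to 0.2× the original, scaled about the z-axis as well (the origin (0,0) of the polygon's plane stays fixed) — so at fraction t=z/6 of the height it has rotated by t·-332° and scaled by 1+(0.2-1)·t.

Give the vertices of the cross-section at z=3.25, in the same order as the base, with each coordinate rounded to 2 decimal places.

Cross-section at z=3.25: (1.42,-1.41) (0.56,1.70) (-0.29,2.83) (-1.98,0.56) (-2.55,-1.71) (-1.13,-2.84)

t = z/height = 3.25/6 = 0.541667
s = 1 + (scale-1)·z/height = 1 + (0.2-1)·3.25/6 = 0.566667
θ = twist·z/height = -332°·3.25/6 = -179.8333° = -3.138684 rad
cos θ = -0.999996, sin θ = -0.002909 (intermediates below are computed at full precision and shown rounded to 5 d.p.)
v1: (-2.5,2.5) → rotate → (2.50726,-2.49272) → ×s → (1.42078,-1.41254) → (1.42,-1.41)
v2: (-1,-3) → rotate → (0.99127,3.00290) → ×s → (0.56172,1.70164) → (0.56,1.70)
v3: (0.5,-5) → rotate → (-0.51454,4.99852) → ×s → (-0.29157,2.83250) → (-0.29,2.83)
v4: (3.5,-1) → rotate → (-3.50289,0.98981) → ×s → (-1.98497,0.56089) → (-1.98,0.56)
v5: (4.5,3) → rotate → (-4.49125,-3.01308) → ×s → (-2.54504,-1.70741) → (-2.55,-1.71)
v6: (2,5) → rotate → (-1.98545,-5.00580) → ×s → (-1.12509,-2.83662) → (-1.13,-2.84)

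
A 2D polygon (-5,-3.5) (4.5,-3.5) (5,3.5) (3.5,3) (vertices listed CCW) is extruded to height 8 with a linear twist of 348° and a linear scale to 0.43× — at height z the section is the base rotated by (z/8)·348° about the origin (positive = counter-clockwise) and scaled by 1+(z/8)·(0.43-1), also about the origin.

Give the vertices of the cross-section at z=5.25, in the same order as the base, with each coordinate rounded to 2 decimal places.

Cross-section at z=5.25: (0.44,3.79) (-3.51,-0.65) (-0.44,-3.79) (-0.05,-2.88)

t = z/height = 5.25/8 = 0.65625
s = 1 + (scale-1)·z/height = 1 + (0.43-1)·5.25/8 = 0.625938
θ = twist·z/height = 348°·5.25/8 = 228.3750° = 3.985896 rad
cos θ = -0.664252, sin θ = -0.747508 (intermediates below are computed at full precision and shown rounded to 5 d.p.)
v1: (-5,-3.5) → rotate → (0.70498,6.06243) → ×s → (0.44128,3.79470) → (0.44,3.79)
v2: (4.5,-3.5) → rotate → (-5.60542,-1.03890) → ×s → (-3.50864,-0.65029) → (-3.51,-0.65)
v3: (5,3.5) → rotate → (-0.70498,-6.06243) → ×s → (-0.44128,-3.79470) → (-0.44,-3.79)
v4: (3.5,3) → rotate → (-0.08236,-4.60904) → ×s → (-0.05155,-2.88497) → (-0.05,-2.88)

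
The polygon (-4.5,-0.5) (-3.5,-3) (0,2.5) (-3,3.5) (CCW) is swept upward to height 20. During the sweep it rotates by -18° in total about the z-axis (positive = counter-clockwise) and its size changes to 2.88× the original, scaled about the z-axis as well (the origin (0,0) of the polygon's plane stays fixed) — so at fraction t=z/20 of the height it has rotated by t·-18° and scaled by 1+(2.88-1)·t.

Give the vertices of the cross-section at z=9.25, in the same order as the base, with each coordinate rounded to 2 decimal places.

t = z/height = 9.25/20 = 0.4625
s = 1 + (scale-1)·z/height = 1 + (2.88-1)·9.25/20 = 1.869500
θ = twist·z/height = -18°·9.25/20 = -8.3250° = -0.145299 rad
cos θ = 0.989463, sin θ = -0.144788 (intermediates below are computed at full precision and shown rounded to 5 d.p.)
v1: (-4.5,-0.5) → rotate → (-4.52498,0.15681) → ×s → (-8.45944,0.29316) → (-8.46,0.29)
v2: (-3.5,-3) → rotate → (-3.89748,-2.46163) → ×s → (-7.28635,-4.60202) → (-7.29,-4.60)
v3: (0,2.5) → rotate → (0.36197,2.47366) → ×s → (0.67670,4.62450) → (0.68,4.62)
v4: (-3,3.5) → rotate → (-2.46163,3.89748) → ×s → (-4.60202,7.28635) → (-4.60,7.29)

Cross-section at z=9.25: (-8.46,0.29) (-7.29,-4.60) (0.68,4.62) (-4.60,7.29)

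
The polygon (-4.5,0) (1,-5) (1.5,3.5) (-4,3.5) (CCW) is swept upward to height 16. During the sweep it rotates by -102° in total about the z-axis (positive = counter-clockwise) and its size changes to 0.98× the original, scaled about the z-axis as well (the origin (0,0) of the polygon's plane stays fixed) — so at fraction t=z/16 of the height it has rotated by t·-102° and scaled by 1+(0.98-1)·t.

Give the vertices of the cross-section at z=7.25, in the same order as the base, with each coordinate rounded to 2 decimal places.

Cross-section at z=7.25: (-3.09,3.22) (-2.89,-4.14) (3.53,1.33) (-0.24,5.26)

t = z/height = 7.25/16 = 0.453125
s = 1 + (scale-1)·z/height = 1 + (0.98-1)·7.25/16 = 0.990938
θ = twist·z/height = -102°·7.25/16 = -46.2188° = -0.806669 rad
cos θ = 0.691907, sin θ = -0.721987 (intermediates below are computed at full precision and shown rounded to 5 d.p.)
v1: (-4.5,0) → rotate → (-3.11358,3.24894) → ×s → (-3.08536,3.21950) → (-3.09,3.22)
v2: (1,-5) → rotate → (-2.91803,-4.18152) → ×s → (-2.89158,-4.14363) → (-2.89,-4.14)
v3: (1.5,3.5) → rotate → (3.56481,1.33869) → ×s → (3.53251,1.32656) → (3.53,1.33)
v4: (-4,3.5) → rotate → (-0.24067,5.30962) → ×s → (-0.23849,5.26150) → (-0.24,5.26)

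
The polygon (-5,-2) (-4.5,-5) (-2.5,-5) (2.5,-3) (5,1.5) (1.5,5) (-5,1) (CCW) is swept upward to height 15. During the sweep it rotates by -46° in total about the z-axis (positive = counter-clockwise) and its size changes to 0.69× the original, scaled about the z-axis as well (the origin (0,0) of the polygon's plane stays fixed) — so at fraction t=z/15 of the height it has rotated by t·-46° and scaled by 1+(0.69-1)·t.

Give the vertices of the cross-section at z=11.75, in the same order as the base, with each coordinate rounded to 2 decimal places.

t = z/height = 11.75/15 = 0.783333
s = 1 + (scale-1)·z/height = 1 + (0.69-1)·11.75/15 = 0.757167
θ = twist·z/height = -46°·11.75/15 = -36.0333° = -0.628900 rad
cos θ = 0.808675, sin θ = -0.588256 (intermediates below are computed at full precision and shown rounded to 5 d.p.)
v1: (-5,-2) → rotate → (-5.21989,1.32393) → ×s → (-3.95232,1.00244) → (-3.95,1.00)
v2: (-4.5,-5) → rotate → (-6.58032,-1.39622) → ×s → (-4.98240,-1.05717) → (-4.98,-1.06)
v3: (-2.5,-5) → rotate → (-4.96297,-2.57273) → ×s → (-3.75779,-1.94799) → (-3.76,-1.95)
v4: (2.5,-3) → rotate → (0.25692,-3.89666) → ×s → (0.19453,-2.95042) → (0.19,-2.95)
v5: (5,1.5) → rotate → (4.92576,-1.72827) → ×s → (3.72962,-1.30859) → (3.73,-1.31)
v6: (1.5,5) → rotate → (4.15429,3.16099) → ×s → (3.14549,2.39340) → (3.15,2.39)
v7: (-5,1) → rotate → (-3.45512,3.74995) → ×s → (-2.61610,2.83934) → (-2.62,2.84)

Cross-section at z=11.75: (-3.95,1.00) (-4.98,-1.06) (-3.76,-1.95) (0.19,-2.95) (3.73,-1.31) (3.15,2.39) (-2.62,2.84)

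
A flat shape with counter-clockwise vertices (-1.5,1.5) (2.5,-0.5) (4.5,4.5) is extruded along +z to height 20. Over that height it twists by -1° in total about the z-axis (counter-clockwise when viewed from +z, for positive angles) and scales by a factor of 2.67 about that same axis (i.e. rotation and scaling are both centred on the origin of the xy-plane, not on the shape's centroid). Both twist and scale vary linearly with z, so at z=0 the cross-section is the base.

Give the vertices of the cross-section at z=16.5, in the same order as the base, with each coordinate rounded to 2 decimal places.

t = z/height = 16.5/20 = 0.825
s = 1 + (scale-1)·z/height = 1 + (2.67-1)·16.5/20 = 2.377750
θ = twist·z/height = -1°·16.5/20 = -0.8250° = -0.014399 rad
cos θ = 0.999896, sin θ = -0.014398 (intermediates below are computed at full precision and shown rounded to 5 d.p.)
v1: (-1.5,1.5) → rotate → (-1.47825,1.52144) → ×s → (-3.51490,3.61761) → (-3.51,3.62)
v2: (2.5,-0.5) → rotate → (2.49254,-0.53594) → ×s → (5.92664,-1.27434) → (5.93,-1.27)
v3: (4.5,4.5) → rotate → (4.56433,4.43474) → ×s → (10.85283,10.54470) → (10.85,10.54)

Cross-section at z=16.5: (-3.51,3.62) (5.93,-1.27) (10.85,10.54)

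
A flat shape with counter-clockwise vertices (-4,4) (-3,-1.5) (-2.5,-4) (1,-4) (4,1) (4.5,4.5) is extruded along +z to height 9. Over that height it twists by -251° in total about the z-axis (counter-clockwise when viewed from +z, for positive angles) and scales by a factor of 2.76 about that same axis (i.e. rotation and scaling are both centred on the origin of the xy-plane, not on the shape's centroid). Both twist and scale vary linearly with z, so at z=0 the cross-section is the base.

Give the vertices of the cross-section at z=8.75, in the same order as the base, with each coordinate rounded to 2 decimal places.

Cross-section at z=8.75: (-5.00,-14.50) (7.22,-5.53) (12.72,-1.34) (8.56,7.19) (-7.19,8.56) (-16.31,5.63)

t = z/height = 8.75/9 = 0.972222
s = 1 + (scale-1)·z/height = 1 + (2.76-1)·8.75/9 = 2.711111
θ = twist·z/height = -251°·8.75/9 = -244.0278° = -4.259088 rad
cos θ = -0.437935, sin θ = 0.899006 (intermediates below are computed at full precision and shown rounded to 5 d.p.)
v1: (-4,4) → rotate → (-1.84428,-5.34777) → ×s → (-5.00006,-14.49839) → (-5.00,-14.50)
v2: (-3,-1.5) → rotate → (2.66232,-2.04012) → ×s → (7.21783,-5.53098) → (7.22,-5.53)
v3: (-2.5,-4) → rotate → (4.69086,-0.49577) → ×s → (12.71745,-1.34410) → (12.72,-1.34)
v4: (1,-4) → rotate → (3.15809,2.65075) → ×s → (8.56193,7.18647) → (8.56,7.19)
v5: (4,1) → rotate → (-2.65075,3.15809) → ×s → (-7.18647,8.56193) → (-7.19,8.56)
v6: (4.5,4.5) → rotate → (-6.01624,2.07482) → ×s → (-16.31069,5.62507) → (-16.31,5.63)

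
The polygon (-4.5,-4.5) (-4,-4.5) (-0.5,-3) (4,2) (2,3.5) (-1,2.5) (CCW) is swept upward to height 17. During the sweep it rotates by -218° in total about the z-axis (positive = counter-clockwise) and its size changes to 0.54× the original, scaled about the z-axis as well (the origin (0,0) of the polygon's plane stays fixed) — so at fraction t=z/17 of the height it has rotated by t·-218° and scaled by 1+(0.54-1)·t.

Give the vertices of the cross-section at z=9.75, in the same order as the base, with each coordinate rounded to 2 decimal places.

Cross-section at z=9.75: (-0.81,4.61) (-1.02,4.31) (-1.60,1.57) (-0.48,-3.26) (1.26,-2.68) (1.93,-0.45)

t = z/height = 9.75/17 = 0.573529
s = 1 + (scale-1)·z/height = 1 + (0.54-1)·9.75/17 = 0.736176
θ = twist·z/height = -218°·9.75/17 = -125.0294° = -2.182175 rad
cos θ = -0.573997, sin θ = -0.818858 (intermediates below are computed at full precision and shown rounded to 5 d.p.)
v1: (-4.5,-4.5) → rotate → (-1.10187,6.26784) → ×s → (-0.81117,4.61424) → (-0.81,4.61)
v2: (-4,-4.5) → rotate → (-1.38887,5.85842) → ×s → (-1.02245,4.31283) → (-1.02,4.31)
v3: (-0.5,-3) → rotate → (-2.16957,2.13142) → ×s → (-1.59719,1.56910) → (-1.60,1.57)
v4: (4,2) → rotate → (-0.65827,-4.42342) → ×s → (-0.48460,-3.25642) → (-0.48,-3.26)
v5: (2,3.5) → rotate → (1.71801,-3.64670) → ×s → (1.26476,-2.68462) → (1.26,-2.68)
v6: (-1,2.5) → rotate → (2.62114,-0.61613) → ×s → (1.92962,-0.45358) → (1.93,-0.45)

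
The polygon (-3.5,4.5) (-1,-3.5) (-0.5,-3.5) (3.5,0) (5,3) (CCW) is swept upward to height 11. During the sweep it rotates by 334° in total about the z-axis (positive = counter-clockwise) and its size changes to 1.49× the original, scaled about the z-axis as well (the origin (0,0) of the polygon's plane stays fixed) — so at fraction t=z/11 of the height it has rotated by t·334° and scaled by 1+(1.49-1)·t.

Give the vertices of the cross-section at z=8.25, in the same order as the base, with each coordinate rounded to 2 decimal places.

Cross-section at z=8.25: (7.40,2.46) (-4.06,2.89) (-4.28,2.24) (-1.60,-4.51) (1.58,-7.81)

t = z/height = 8.25/11 = 0.75
s = 1 + (scale-1)·z/height = 1 + (1.49-1)·8.25/11 = 1.367500
θ = twist·z/height = 334°·8.25/11 = 250.5000° = 4.372050 rad
cos θ = -0.333807, sin θ = -0.942641 (intermediates below are computed at full precision and shown rounded to 5 d.p.)
v1: (-3.5,4.5) → rotate → (5.41021,1.79711) → ×s → (7.39846,2.45755) → (7.40,2.46)
v2: (-1,-3.5) → rotate → (-2.96544,2.11097) → ×s → (-4.05524,2.88675) → (-4.06,2.89)
v3: (-0.5,-3.5) → rotate → (-3.13234,1.63964) → ×s → (-4.28348,2.24221) → (-4.28,2.24)
v4: (3.5,0) → rotate → (-1.16832,-3.29925) → ×s → (-1.59768,-4.51172) → (-1.60,-4.51)
v5: (5,3) → rotate → (1.15889,-5.71463) → ×s → (1.58478,-7.81475) → (1.58,-7.81)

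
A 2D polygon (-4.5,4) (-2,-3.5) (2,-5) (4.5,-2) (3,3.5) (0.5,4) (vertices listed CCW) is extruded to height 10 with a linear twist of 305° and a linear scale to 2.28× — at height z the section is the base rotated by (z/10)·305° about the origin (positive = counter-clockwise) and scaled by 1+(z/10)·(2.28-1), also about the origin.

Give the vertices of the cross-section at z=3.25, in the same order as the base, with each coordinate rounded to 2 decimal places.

Cross-section at z=3.25: (-4.58,-7.19) (5.34,-2.01) (6.54,3.92) (1.79,6.74) (-5.57,3.41) (-5.70,-0.20)

t = z/height = 3.25/10 = 0.325
s = 1 + (scale-1)·z/height = 1 + (2.28-1)·3.25/10 = 1.416000
θ = twist·z/height = 305°·3.25/10 = 99.1250° = 1.730058 rad
cos θ = -0.158589, sin θ = 0.987345 (intermediates below are computed at full precision and shown rounded to 5 d.p.)
v1: (-4.5,4) → rotate → (-3.23573,-5.07741) → ×s → (-4.58179,-7.18961) → (-4.58,-7.19)
v2: (-2,-3.5) → rotate → (3.77288,-1.41963) → ×s → (5.34240,-2.01019) → (5.34,-2.01)
v3: (2,-5) → rotate → (4.61955,2.76763) → ×s → (6.54128,3.91897) → (6.54,3.92)
v4: (4.5,-2) → rotate → (1.26104,4.76023) → ×s → (1.78563,6.74048) → (1.79,6.74)
v5: (3,3.5) → rotate → (-3.93147,2.40697) → ×s → (-5.56697,3.40827) → (-5.57,3.41)
v6: (0.5,4) → rotate → (-4.02867,-0.14068) → ×s → (-5.70460,-0.19921) → (-5.70,-0.20)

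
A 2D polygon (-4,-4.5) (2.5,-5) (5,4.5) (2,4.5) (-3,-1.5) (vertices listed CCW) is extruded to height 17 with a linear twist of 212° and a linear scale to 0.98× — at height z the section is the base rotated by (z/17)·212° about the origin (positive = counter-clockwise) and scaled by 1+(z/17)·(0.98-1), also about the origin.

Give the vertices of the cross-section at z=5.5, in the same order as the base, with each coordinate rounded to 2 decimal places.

t = z/height = 5.5/17 = 0.323529
s = 1 + (scale-1)·z/height = 1 + (0.98-1)·5.5/17 = 0.993529
θ = twist·z/height = 212°·5.5/17 = 68.5882° = 1.197091 rad
cos θ = 0.365068, sin θ = 0.930981 (intermediates below are computed at full precision and shown rounded to 5 d.p.)
v1: (-4,-4.5) → rotate → (2.72914,-5.36673) → ×s → (2.71148,-5.33200) → (2.71,-5.33)
v2: (2.5,-5) → rotate → (5.56757,0.50211) → ×s → (5.53155,0.49886) → (5.53,0.50)
v3: (5,4.5) → rotate → (-2.36407,6.29771) → ×s → (-2.34878,6.25696) → (-2.35,6.26)
v4: (2,4.5) → rotate → (-3.45928,3.50477) → ×s → (-3.43689,3.48209) → (-3.44,3.48)
v5: (-3,-1.5) → rotate → (0.30127,-3.34054) → ×s → (0.29932,-3.31893) → (0.30,-3.32)

Cross-section at z=5.5: (2.71,-5.33) (5.53,0.50) (-2.35,6.26) (-3.44,3.48) (0.30,-3.32)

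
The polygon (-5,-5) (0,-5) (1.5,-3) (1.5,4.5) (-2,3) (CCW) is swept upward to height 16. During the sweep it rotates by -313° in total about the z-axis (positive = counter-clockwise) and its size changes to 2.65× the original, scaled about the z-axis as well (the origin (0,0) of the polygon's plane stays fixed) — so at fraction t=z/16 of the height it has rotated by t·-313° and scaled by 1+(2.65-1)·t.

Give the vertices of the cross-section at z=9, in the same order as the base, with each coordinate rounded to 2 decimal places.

t = z/height = 9/16 = 0.5625
s = 1 + (scale-1)·z/height = 1 + (2.65-1)·9/16 = 1.928125
θ = twist·z/height = -313°·9/16 = -176.0625° = -3.072870 rad
cos θ = -0.997640, sin θ = -0.068668 (intermediates below are computed at full precision and shown rounded to 5 d.p.)
v1: (-5,-5) → rotate → (4.64486,5.33154) → ×s → (8.95586,10.27987) → (8.96,10.28)
v2: (0,-5) → rotate → (-0.34334,4.98820) → ×s → (-0.66200,9.61787) → (-0.66,9.62)
v3: (1.5,-3) → rotate → (-1.70246,2.88992) → ×s → (-3.28256,5.57212) → (-3.28,5.57)
v4: (1.5,4.5) → rotate → (-1.18745,-4.59238) → ×s → (-2.28956,-8.85468) → (-2.29,-8.85)
v5: (-2,3) → rotate → (2.20128,-2.85558) → ×s → (4.24435,-5.50592) → (4.24,-5.51)

Cross-section at z=9: (8.96,10.28) (-0.66,9.62) (-3.28,5.57) (-2.29,-8.85) (4.24,-5.51)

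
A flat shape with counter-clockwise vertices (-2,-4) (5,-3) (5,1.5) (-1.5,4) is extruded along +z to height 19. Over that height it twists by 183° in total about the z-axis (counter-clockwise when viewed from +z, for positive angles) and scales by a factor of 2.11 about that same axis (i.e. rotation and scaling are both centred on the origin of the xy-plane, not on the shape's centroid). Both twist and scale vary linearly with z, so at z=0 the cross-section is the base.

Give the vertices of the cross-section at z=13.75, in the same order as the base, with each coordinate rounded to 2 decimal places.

t = z/height = 13.75/19 = 0.723684
s = 1 + (scale-1)·z/height = 1 + (2.11-1)·13.75/19 = 1.803289
θ = twist·z/height = 183°·13.75/19 = 132.4342° = 2.311413 rad
cos θ = -0.674743, sin θ = 0.738053 (intermediates below are computed at full precision and shown rounded to 5 d.p.)
v1: (-2,-4) → rotate → (4.30170,1.22287) → ×s → (7.75720,2.20518) → (7.76,2.21)
v2: (5,-3) → rotate → (-1.15956,5.71449) → ×s → (-2.09102,10.30488) → (-2.09,10.30)
v3: (5,1.5) → rotate → (-4.48079,2.67815) → ×s → (-8.08017,4.82948) → (-8.08,4.83)
v4: (-1.5,4) → rotate → (-1.94010,-3.80605) → ×s → (-3.49855,-6.86341) → (-3.50,-6.86)

Cross-section at z=13.75: (7.76,2.21) (-2.09,10.30) (-8.08,4.83) (-3.50,-6.86)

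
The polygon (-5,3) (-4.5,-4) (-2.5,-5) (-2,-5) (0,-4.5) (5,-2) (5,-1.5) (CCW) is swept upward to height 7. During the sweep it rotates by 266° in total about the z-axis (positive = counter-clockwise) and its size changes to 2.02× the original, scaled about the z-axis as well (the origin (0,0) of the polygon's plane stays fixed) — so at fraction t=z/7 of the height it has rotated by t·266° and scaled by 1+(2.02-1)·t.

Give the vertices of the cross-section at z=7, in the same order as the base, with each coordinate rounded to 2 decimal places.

t = z/height = 7/7 = 1
s = 1 + (scale-1)·z/height = 1 + (2.02-1)·7/7 = 2.020000
θ = twist·z/height = 266°·7/7 = 266.0000° = 4.642576 rad
cos θ = -0.069756, sin θ = -0.997564 (intermediates below are computed at full precision and shown rounded to 5 d.p.)
v1: (-5,3) → rotate → (3.34147,4.77855) → ×s → (6.74978,9.65267) → (6.75,9.65)
v2: (-4.5,-4) → rotate → (-3.67635,4.76806) → ×s → (-7.42623,9.63149) → (-7.43,9.63)
v3: (-2.5,-5) → rotate → (-4.81343,2.84269) → ×s → (-9.72313,5.74224) → (-9.72,5.74)
v4: (-2,-5) → rotate → (-4.84831,2.34391) → ×s → (-9.79358,4.73470) → (-9.79,4.73)
v5: (0,-4.5) → rotate → (-4.48904,0.31390) → ×s → (-9.06786,0.63409) → (-9.07,0.63)
v6: (5,-2) → rotate → (-2.34391,-4.84831) → ×s → (-4.73470,-9.79358) → (-4.73,-9.79)
v7: (5,-1.5) → rotate → (-1.84513,-4.88319) → ×s → (-3.72716,-9.86403) → (-3.73,-9.86)

Cross-section at z=7: (6.75,9.65) (-7.43,9.63) (-9.72,5.74) (-9.79,4.73) (-9.07,0.63) (-4.73,-9.79) (-3.73,-9.86)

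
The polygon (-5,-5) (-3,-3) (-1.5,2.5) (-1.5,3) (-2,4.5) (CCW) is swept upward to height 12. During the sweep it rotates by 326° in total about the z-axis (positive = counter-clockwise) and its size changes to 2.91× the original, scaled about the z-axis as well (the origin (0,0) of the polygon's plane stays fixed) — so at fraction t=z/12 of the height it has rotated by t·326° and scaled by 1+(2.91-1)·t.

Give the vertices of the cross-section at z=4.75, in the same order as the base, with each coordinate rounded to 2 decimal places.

t = z/height = 4.75/12 = 0.395833
s = 1 + (scale-1)·z/height = 1 + (2.91-1)·4.75/12 = 1.756042
θ = twist·z/height = 326°·4.75/12 = 129.0417° = 2.252202 rad
cos θ = -0.629885, sin θ = 0.776688 (intermediates below are computed at full precision and shown rounded to 5 d.p.)
v1: (-5,-5) → rotate → (7.03287,-0.73401) → ×s → (12.35001,-1.28896) → (12.35,-1.29)
v2: (-3,-3) → rotate → (4.21972,-0.44041) → ×s → (7.41000,-0.77338) → (7.41,-0.77)
v3: (-1.5,2.5) → rotate → (-0.99689,-2.73975) → ×s → (-1.75058,-4.81111) → (-1.75,-4.81)
v4: (-1.5,3) → rotate → (-1.38524,-3.05469) → ×s → (-2.43253,-5.36416) → (-2.43,-5.36)
v5: (-2,4.5) → rotate → (-2.23533,-4.38786) → ×s → (-3.92533,-7.70527) → (-3.93,-7.71)

Cross-section at z=4.75: (12.35,-1.29) (7.41,-0.77) (-1.75,-4.81) (-2.43,-5.36) (-3.93,-7.71)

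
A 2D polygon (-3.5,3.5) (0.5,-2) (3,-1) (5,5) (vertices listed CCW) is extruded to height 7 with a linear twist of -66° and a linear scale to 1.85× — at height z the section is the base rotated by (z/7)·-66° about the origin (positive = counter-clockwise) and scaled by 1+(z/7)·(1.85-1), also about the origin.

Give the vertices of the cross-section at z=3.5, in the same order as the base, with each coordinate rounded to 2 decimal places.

Cross-section at z=3.5: (-1.47,6.90) (-0.95,-2.78) (2.81,-3.52) (9.86,2.09)

t = z/height = 3.5/7 = 0.5
s = 1 + (scale-1)·z/height = 1 + (1.85-1)·3.5/7 = 1.425000
θ = twist·z/height = -66°·3.5/7 = -33.0000° = -0.575959 rad
cos θ = 0.838671, sin θ = -0.544639 (intermediates below are computed at full precision and shown rounded to 5 d.p.)
v1: (-3.5,3.5) → rotate → (-1.02911,4.84158) → ×s → (-1.46648,6.89926) → (-1.47,6.90)
v2: (0.5,-2) → rotate → (-0.66994,-1.94966) → ×s → (-0.95467,-2.77827) → (-0.95,-2.78)
v3: (3,-1) → rotate → (1.97137,-2.47259) → ×s → (2.80921,-3.52344) → (2.81,-3.52)
v4: (5,5) → rotate → (6.91655,1.47016) → ×s → (9.85608,2.09497) → (9.86,2.09)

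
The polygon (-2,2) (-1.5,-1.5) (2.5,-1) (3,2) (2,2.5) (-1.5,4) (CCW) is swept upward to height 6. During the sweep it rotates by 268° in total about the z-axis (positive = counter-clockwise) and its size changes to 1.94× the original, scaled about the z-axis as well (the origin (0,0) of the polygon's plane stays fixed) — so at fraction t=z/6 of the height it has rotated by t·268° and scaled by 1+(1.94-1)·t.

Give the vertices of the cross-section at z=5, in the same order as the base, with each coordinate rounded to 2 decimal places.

Cross-section at z=5: (5.04,-0.15) (0.11,3.78) (-4.47,-1.76) (-1.44,-6.27) (0.47,-5.69) (6.84,-3.35)

t = z/height = 5/6 = 0.833333
s = 1 + (scale-1)·z/height = 1 + (1.94-1)·5/6 = 1.783333
θ = twist·z/height = 268°·5/6 = 223.3333° = 3.897902 rad
cos θ = -0.727374, sin θ = -0.686242 (intermediates below are computed at full precision and shown rounded to 5 d.p.)
v1: (-2,2) → rotate → (2.82723,-0.08226) → ×s → (5.04189,-0.14670) → (5.04,-0.15)
v2: (-1.5,-1.5) → rotate → (0.06170,2.12042) → ×s → (0.11003,3.78142) → (0.11,3.78)
v3: (2.5,-1) → rotate → (-2.50468,-0.98823) → ×s → (-4.46667,-1.76234) → (-4.47,-1.76)
v4: (3,2) → rotate → (-0.80964,-3.51347) → ×s → (-1.44385,-6.26569) → (-1.44,-6.27)
v5: (2,2.5) → rotate → (0.26086,-3.19092) → ×s → (0.46519,-5.69047) → (0.47,-5.69)
v6: (-1.5,4) → rotate → (3.83603,-1.88013) → ×s → (6.84091,-3.35290) → (6.84,-3.35)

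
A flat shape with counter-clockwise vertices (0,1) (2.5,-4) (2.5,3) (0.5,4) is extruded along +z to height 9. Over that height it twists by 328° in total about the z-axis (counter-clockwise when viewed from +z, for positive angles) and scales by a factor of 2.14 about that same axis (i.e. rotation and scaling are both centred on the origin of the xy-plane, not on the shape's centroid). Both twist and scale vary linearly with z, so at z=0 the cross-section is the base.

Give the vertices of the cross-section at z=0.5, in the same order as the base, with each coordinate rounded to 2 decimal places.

t = z/height = 0.5/9 = 0.0555556
s = 1 + (scale-1)·z/height = 1 + (2.14-1)·0.5/9 = 1.063333
θ = twist·z/height = 328°·0.5/9 = 18.2222° = 0.318038 rad
cos θ = 0.949851, sin θ = 0.312703 (intermediates below are computed at full precision and shown rounded to 5 d.p.)
v1: (0,1) → rotate → (-0.31270,0.94985) → ×s → (-0.33251,1.01001) → (-0.33,1.01)
v2: (2.5,-4) → rotate → (3.62544,-3.01765) → ×s → (3.85505,-3.20876) → (3.86,-3.21)
v3: (2.5,3) → rotate → (1.43652,3.63131) → ×s → (1.52750,3.86129) → (1.53,3.86)
v4: (0.5,4) → rotate → (-0.77589,3.95576) → ×s → (-0.82503,4.20629) → (-0.83,4.21)

Cross-section at z=0.5: (-0.33,1.01) (3.86,-3.21) (1.53,3.86) (-0.83,4.21)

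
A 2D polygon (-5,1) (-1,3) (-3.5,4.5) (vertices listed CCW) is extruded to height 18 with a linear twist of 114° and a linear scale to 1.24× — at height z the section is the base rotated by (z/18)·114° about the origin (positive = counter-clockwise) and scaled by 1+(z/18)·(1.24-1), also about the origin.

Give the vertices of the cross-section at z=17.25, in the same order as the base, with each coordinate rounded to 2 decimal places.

t = z/height = 17.25/18 = 0.958333
s = 1 + (scale-1)·z/height = 1 + (1.24-1)·17.25/18 = 1.230000
θ = twist·z/height = 114°·17.25/18 = 109.2500° = 1.906772 rad
cos θ = -0.329691, sin θ = 0.944089 (intermediates below are computed at full precision and shown rounded to 5 d.p.)
v1: (-5,1) → rotate → (0.70436,-5.05014) → ×s → (0.86637,-6.21167) → (0.87,-6.21)
v2: (-1,3) → rotate → (-2.50258,-1.93316) → ×s → (-3.07817,-2.37779) → (-3.08,-2.38)
v3: (-3.5,4.5) → rotate → (-3.09448,-4.78792) → ×s → (-3.80621,-5.88914) → (-3.81,-5.89)

Cross-section at z=17.25: (0.87,-6.21) (-3.08,-2.38) (-3.81,-5.89)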